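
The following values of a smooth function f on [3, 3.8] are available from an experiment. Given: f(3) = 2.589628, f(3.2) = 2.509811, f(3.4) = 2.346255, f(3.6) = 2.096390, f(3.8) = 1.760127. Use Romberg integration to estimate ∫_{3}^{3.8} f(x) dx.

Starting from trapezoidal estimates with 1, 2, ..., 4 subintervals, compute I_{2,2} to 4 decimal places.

I_{0,0} (trapezoid, 1 panel, h=0.8000): 1.739902
I_{1,0} (trapezoid, 2 panels, h=0.4000): 1.808453
I_{2,0} (trapezoid, 4 panels, h=0.2000): 1.825467
I_{1,1} = 1.808453 + (1.808453 − 1.739902)/3 = 1.831303
I_{2,1} = 1.825467 + (1.825467 − 1.808453)/3 = 1.831138
I_{2,2} = 1.831138 + (1.831138 − 1.831303)/15 = 1.831127

1.8311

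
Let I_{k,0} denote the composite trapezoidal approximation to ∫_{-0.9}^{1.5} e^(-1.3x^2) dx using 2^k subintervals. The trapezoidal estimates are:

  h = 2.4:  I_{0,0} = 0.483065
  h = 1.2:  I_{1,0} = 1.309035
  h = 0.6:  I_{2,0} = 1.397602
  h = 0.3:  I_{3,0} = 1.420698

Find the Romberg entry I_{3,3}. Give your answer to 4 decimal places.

I_{1,1} = (4·1.309035 − 0.483065) / 3 = 1.584358
I_{2,1} = 1.397602 + (1.397602 − 1.309035)/3 = 1.427124
I_{3,1} = 1.420698 + (1.420698 − 1.397602)/3 = 1.428397
I_{2,2} = 1.427124 + (1.427124 − 1.584358)/15 = 1.416642
I_{3,2} = (16·1.428397 − 1.427124) / 15 = 1.428482
I_{3,3} = (64·1.428482 − 1.416642) / 63 = 1.428670
(Column j=1 coincides with Simpson's rule on the same nodes.)

1.4287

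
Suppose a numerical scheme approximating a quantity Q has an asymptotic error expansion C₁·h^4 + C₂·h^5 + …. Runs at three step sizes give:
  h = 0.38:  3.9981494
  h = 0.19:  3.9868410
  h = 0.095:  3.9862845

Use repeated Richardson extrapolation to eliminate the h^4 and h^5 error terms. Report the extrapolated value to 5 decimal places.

First eliminate the h^4 term (factor 2^4 = 16):
  B₁ = (16·3.9868410 − 3.9981494)/15 = 3.9860871
  B₂ = (16·3.9862845 − 3.9868410)/15 = 3.9862474
Then eliminate the h^5 term (factor 2^5 = 32):
  (32·3.9862474 − 3.9860871)/31 = 3.9862526

3.98625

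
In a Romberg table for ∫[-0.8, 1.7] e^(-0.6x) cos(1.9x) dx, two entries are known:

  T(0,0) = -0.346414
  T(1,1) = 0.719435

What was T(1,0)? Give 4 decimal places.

From T(1,1) = (4·T(1,0) − T(0,0))/3, solve for T(1,0):
4·T(1,0) = 3·0.719435 + (-0.346414) = 1.811891
T(1,0) = 0.452973

0.4530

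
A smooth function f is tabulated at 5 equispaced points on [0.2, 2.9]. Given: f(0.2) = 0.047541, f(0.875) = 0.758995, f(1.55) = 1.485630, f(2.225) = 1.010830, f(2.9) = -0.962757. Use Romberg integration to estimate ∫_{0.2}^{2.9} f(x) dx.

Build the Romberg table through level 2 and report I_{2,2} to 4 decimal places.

I_{0,0} (trapezoid, 1 panel, h=2.7000): -1.235542
I_{1,0} (trapezoid, 2 panels, h=1.3500): 1.387830
I_{2,0} (trapezoid, 4 panels, h=0.6750): 1.888547
I_{1,1} = 1.387830 + (1.387830 − (-1.235542))/3 = 2.262287
I_{2,1} = 1.888547 + (1.888547 − 1.387830)/3 = 2.055453
I_{2,2} = 2.055453 + (2.055453 − 2.262287)/15 = 2.041664

2.0417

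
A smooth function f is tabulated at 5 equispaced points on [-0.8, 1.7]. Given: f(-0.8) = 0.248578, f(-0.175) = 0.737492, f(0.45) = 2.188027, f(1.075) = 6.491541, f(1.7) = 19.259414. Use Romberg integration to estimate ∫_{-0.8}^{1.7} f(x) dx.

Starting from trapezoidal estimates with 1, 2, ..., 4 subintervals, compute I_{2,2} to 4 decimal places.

I_{0,0} (trapezoid, 1 panel, h=2.5000): 24.384990
I_{1,0} (trapezoid, 2 panels, h=1.2500): 14.927529
I_{2,0} (trapezoid, 4 panels, h=0.6250): 11.981910
I_{1,1} = 14.927529 + (14.927529 − 24.384990)/3 = 11.775042
I_{2,1} = 11.981910 + (11.981910 − 14.927529)/3 = 11.000037
I_{2,2} = 11.000037 + (11.000037 − 11.775042)/15 = 10.948370

10.9484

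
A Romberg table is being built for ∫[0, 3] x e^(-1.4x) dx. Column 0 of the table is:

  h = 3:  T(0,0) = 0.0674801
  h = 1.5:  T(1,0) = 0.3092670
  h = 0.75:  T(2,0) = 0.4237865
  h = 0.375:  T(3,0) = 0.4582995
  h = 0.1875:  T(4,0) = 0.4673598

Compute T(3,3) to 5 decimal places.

0.47038

T(1,1) = (4·0.3092670 − 0.0674801) / 3 = 0.3898626
T(2,1) = 0.4237865 + (0.4237865 − 0.3092670)/3 = 0.4619597
T(3,1) = (4·0.4582995 − 0.4237865) / 3 = 0.4698038
T(2,2) = 0.4619597 + (0.4619597 − 0.3898626)/15 = 0.4667662
T(3,2) = (16·0.4698038 − 0.4619597) / 15 = 0.4703267
T(3,3) = (64·0.4703267 − 0.4667662) / 63 = 0.4703832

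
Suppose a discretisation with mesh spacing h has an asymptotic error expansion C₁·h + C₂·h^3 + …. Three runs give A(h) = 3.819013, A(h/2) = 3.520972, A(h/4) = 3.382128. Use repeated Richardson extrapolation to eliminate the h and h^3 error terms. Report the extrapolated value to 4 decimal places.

3.2462

First eliminate the h term (factor 2^1 = 2):
  B₁ = (2·3.520972 − 3.819013)/1 = 3.222931
  B₂ = (2·3.382128 − 3.520972)/1 = 3.243284
Then eliminate the h^3 term (factor 2^3 = 8):
  (8·3.243284 − 3.222931)/7 = 3.246192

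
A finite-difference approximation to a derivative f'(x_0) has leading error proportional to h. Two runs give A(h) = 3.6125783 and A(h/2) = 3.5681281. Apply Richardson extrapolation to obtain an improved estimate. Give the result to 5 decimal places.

The leading error scales as h; refining by a factor of 2 reduces it by 2^1 = 2.
Extrapolated value = (2·A(h/2) − A(h)) / (2 − 1)
= (2·3.5681281 − 3.6125783) / 1
= 3.5236779 / 1 = 3.5236779

3.52368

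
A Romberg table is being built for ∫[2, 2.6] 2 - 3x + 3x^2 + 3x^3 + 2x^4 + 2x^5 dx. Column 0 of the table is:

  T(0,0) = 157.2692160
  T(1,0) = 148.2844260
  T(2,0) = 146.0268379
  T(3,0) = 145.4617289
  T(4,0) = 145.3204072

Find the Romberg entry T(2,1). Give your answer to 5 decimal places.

T(2,1) = (4·146.0268379 − 148.2844260) / 3 = 145.2743085

145.27431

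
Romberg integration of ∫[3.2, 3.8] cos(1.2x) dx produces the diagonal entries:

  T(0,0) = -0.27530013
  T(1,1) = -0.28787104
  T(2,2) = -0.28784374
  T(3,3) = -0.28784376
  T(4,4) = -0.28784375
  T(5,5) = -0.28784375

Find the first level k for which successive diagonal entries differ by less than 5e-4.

|T(1,1) − T(0,0)| = 0.01257091 ≥ 5e-4
|T(2,2) − T(1,1)| = 0.00002730 < 5e-4

k = 2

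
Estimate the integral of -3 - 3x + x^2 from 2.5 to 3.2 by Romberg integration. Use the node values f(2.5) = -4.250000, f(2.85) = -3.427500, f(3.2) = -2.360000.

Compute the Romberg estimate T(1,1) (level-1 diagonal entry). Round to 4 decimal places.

-2.3707

T(0,0) (trapezoid, 1 panel, h=0.7000): -2.313500
T(1,0) (trapezoid, 2 panels, h=0.3500): -2.356375
T(1,1) = -2.356375 + (-2.356375 − (-2.313500))/3 = -2.370667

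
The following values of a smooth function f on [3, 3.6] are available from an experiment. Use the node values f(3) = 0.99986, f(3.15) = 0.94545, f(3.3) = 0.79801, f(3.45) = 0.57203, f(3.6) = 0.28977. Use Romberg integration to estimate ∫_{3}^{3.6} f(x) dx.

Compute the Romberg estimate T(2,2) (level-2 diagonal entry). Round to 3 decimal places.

0.448

T(0,0) (trapezoid, 1 panel, h=0.6000): 0.38689
T(1,0) (trapezoid, 2 panels, h=0.3000): 0.43285
T(2,0) (trapezoid, 4 panels, h=0.1500): 0.44405
T(1,1) = 0.43285 + (0.43285 − 0.38689)/3 = 0.44817
T(2,1) = 0.44405 + (0.44405 − 0.43285)/3 = 0.44778
T(2,2) = 0.44778 + (0.44778 − 0.44817)/15 = 0.44775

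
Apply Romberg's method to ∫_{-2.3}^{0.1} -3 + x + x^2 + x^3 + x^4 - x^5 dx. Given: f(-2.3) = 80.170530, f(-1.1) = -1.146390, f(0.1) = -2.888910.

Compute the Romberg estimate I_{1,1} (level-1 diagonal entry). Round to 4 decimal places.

29.0784

I_{0,0} (trapezoid, 1 panel, h=2.4000): 92.737944
I_{1,0} (trapezoid, 2 panels, h=1.2000): 44.993304
I_{1,1} = 44.993304 + (44.993304 − 92.737944)/3 = 29.078424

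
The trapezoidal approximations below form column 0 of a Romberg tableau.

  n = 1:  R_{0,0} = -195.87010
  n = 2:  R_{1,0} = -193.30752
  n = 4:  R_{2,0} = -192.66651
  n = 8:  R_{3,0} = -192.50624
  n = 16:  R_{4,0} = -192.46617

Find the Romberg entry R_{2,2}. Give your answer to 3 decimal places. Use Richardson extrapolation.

-192.453

Richardson extrapolation on the trapezoidal column (denominator 4−1=3):
R_{1,1} = (4·(-193.30752) − (-195.87010)) / 3 = -192.45333
R_{2,1} = (4·(-192.66651) − (-193.30752)) / 3 = -192.45284
R_{2,2} = (16·(-192.45284) − (-192.45333)) / 15 = -192.45281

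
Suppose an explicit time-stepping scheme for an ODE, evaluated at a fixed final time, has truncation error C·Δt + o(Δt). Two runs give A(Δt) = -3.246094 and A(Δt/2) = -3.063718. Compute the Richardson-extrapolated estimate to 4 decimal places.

Extrapolated value = (2·A(Δt/2) − A(Δt)) / (2 − 1)
= (2·(-3.063718) − (-3.246094)) / 1
= -2.881342 / 1 = -2.881342

-2.8813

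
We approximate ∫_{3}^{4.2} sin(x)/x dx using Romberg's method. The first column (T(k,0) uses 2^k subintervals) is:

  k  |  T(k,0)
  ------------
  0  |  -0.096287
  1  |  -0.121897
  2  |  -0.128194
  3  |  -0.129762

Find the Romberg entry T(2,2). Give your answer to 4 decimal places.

T(1,1) = (4·(-0.121897) − (-0.096287)) / 3 = -0.130434
T(2,1) = -0.128194 + (-0.128194 − (-0.121897))/3 = -0.130293
T(2,2) = (16·(-0.130293) − (-0.130434)) / 15 = -0.130284

-0.1303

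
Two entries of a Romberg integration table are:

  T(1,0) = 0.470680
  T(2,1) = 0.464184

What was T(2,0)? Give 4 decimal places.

From T(2,1) = (4·T(2,0) − T(1,0))/3, solve for T(2,0):
4·T(2,0) = 3·0.464184 + 0.470680 = 1.863232
T(2,0) = 0.465808

0.4658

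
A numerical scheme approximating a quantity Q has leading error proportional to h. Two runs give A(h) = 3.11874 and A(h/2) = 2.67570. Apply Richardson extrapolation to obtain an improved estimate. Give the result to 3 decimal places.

2.233

The leading error scales as h; refining by a factor of 2 reduces it by 2^1 = 2.
Extrapolated value = (2·A(h/2) − A(h)) / (2 − 1)
= (2·2.67570 − 3.11874) / 1
= 2.23266 / 1 = 2.23266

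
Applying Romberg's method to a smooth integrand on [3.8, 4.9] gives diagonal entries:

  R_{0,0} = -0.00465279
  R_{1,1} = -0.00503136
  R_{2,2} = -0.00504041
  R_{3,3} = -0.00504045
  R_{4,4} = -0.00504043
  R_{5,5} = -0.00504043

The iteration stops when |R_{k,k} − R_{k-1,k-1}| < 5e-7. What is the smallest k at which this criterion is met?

|R_{1,1} − R_{0,0}| = 0.00037857 ≥ 5e-7
|R_{2,2} − R_{1,1}| = 0.00000905 ≥ 5e-7
|R_{3,3} − R_{2,2}| = 0.00000004 < 5e-7

k = 3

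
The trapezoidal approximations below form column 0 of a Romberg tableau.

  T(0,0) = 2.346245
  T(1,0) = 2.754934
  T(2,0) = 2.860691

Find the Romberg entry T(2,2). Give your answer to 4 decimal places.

2.8963

Richardson extrapolation on the trapezoidal column (denominator 4−1=3):
T(1,1) = 2.754934 + (2.754934 − 2.346245)/3 = 2.891164
T(2,1) = 2.860691 + (2.860691 − 2.754934)/3 = 2.895943
T(2,2) = (16·2.895943 − 2.891164) / 15 = 2.896262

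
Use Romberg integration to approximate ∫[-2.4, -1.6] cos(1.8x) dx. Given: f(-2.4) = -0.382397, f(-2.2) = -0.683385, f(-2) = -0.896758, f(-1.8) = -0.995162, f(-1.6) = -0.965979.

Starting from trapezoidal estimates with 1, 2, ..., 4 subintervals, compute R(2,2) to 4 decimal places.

-0.6570

R(0,0) (trapezoid, 1 panel, h=0.8000): -0.539350
R(1,0) (trapezoid, 2 panels, h=0.4000): -0.628378
R(2,0) (trapezoid, 4 panels, h=0.2000): -0.649899
R(1,1) = -0.628378 + (-0.628378 − (-0.539350))/3 = -0.658054
R(2,1) = -0.649899 + (-0.649899 − (-0.628378))/3 = -0.657073
R(2,2) = -0.657073 + (-0.657073 − (-0.658054))/15 = -0.657008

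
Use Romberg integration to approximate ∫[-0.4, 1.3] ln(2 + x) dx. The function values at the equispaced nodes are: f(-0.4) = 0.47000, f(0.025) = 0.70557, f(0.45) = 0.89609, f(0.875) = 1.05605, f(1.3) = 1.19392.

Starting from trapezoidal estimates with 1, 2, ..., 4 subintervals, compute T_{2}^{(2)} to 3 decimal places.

T_{0}^{(0)} (trapezoid, 1 panel, h=1.7000): 1.41433
T_{1}^{(0)} (trapezoid, 2 panels, h=0.8500): 1.46884
T_{2}^{(0)} (trapezoid, 4 panels, h=0.4250): 1.48311
T_{1}^{(1)} = 1.46884 + (1.46884 − 1.41433)/3 = 1.48701
T_{2}^{(1)} = 1.48311 + (1.48311 − 1.46884)/3 = 1.48787
T_{2}^{(2)} = 1.48787 + (1.48787 − 1.48701)/15 = 1.48793

1.488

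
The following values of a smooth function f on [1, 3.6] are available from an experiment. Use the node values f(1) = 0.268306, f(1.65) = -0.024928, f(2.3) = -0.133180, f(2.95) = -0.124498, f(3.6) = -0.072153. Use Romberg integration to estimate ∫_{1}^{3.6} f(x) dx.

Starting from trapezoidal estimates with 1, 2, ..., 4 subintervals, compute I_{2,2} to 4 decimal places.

-0.1446

I_{0,0} (trapezoid, 1 panel, h=2.6000): 0.254999
I_{1,0} (trapezoid, 2 panels, h=1.3000): -0.045635
I_{2,0} (trapezoid, 4 panels, h=0.6500): -0.119944
I_{1,1} = -0.045635 + (-0.045635 − 0.254999)/3 = -0.145846
I_{2,1} = -0.119944 + (-0.119944 − (-0.045635))/3 = -0.144714
I_{2,2} = -0.144714 + (-0.144714 − (-0.145846))/15 = -0.144639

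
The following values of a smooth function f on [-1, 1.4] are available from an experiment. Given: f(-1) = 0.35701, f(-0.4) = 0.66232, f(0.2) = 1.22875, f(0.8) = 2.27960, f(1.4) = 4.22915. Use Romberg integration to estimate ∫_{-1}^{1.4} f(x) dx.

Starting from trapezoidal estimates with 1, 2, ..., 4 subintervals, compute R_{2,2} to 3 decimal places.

R_{0,0} (trapezoid, 1 panel, h=2.4000): 5.50339
R_{1,0} (trapezoid, 2 panels, h=1.2000): 4.22620
R_{2,0} (trapezoid, 4 panels, h=0.6000): 3.87825
R_{1,1} = 4.22620 + (4.22620 − 5.50339)/3 = 3.80047
R_{2,1} = 3.87825 + (3.87825 − 4.22620)/3 = 3.76227
R_{2,2} = 3.76227 + (3.76227 − 3.80047)/15 = 3.75972

3.760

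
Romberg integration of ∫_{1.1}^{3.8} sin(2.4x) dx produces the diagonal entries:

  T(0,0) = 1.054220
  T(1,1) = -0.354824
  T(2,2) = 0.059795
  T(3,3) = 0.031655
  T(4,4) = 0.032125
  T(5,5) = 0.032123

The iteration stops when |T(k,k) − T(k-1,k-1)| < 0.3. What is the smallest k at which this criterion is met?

|T(1,1) − T(0,0)| = 1.409044 ≥ 0.3
|T(2,2) − T(1,1)| = 0.414619 ≥ 0.3
|T(3,3) − T(2,2)| = 0.028140 < 0.3

k = 3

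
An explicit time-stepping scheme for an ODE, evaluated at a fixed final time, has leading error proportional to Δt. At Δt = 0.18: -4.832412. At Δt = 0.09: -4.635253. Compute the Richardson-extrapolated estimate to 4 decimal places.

-4.4381

The leading error scales as Δt; refining by a factor of 2 reduces it by 2^1 = 2.
Extrapolated value = (2·A(Δt/2) − A(Δt)) / (2 − 1)
= (2·(-4.635253) − (-4.832412)) / 1
= -4.438094 / 1 = -4.438094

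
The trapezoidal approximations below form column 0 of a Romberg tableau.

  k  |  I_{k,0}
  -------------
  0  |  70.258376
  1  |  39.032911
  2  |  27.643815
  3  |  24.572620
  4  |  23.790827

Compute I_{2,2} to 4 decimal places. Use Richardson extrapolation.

23.5290

I_{1,1} = (4·39.032911 − 70.258376) / 3 = 28.624423
I_{2,1} = 27.643815 + (27.643815 − 39.032911)/3 = 23.847450
I_{2,2} = 23.847450 + (23.847450 − 28.624423)/15 = 23.528985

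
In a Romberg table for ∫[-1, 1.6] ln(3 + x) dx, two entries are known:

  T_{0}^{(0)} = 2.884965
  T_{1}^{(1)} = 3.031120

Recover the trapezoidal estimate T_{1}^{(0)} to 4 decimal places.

2.9946

From T_{1}^{(1)} = (4·T_{1}^{(0)} − T_{0}^{(0)})/3, solve for T_{1}^{(0)}:
4·T_{1}^{(0)} = 3·3.031120 + 2.884965 = 11.978325
T_{1}^{(0)} = 2.994581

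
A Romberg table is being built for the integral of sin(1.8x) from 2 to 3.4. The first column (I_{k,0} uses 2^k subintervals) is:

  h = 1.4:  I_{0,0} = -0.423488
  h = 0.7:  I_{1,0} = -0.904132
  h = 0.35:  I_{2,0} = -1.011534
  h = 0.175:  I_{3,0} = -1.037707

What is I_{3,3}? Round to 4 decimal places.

Richardson extrapolation on the trapezoidal column (denominator 4−1=3):
I_{1,1} = -0.904132 + (-0.904132 − (-0.423488))/3 = -1.064347
I_{2,1} = (4·(-1.011534) − (-0.904132)) / 3 = -1.047335
I_{3,1} = -1.037707 + (-1.037707 − (-1.011534))/3 = -1.046431
I_{2,2} = (16·(-1.047335) − (-1.064347)) / 15 = -1.046201
I_{3,2} = (16·(-1.046431) − (-1.047335)) / 15 = -1.046371
I_{3,3} = (64·(-1.046371) − (-1.046201)) / 63 = -1.046374

-1.0464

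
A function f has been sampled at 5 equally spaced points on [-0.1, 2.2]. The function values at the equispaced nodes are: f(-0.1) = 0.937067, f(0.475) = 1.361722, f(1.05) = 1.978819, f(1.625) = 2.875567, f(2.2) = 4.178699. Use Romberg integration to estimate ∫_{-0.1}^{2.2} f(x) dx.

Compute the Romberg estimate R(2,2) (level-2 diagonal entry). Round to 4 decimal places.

4.9872

R(0,0) (trapezoid, 1 panel, h=2.3000): 5.883131
R(1,0) (trapezoid, 2 panels, h=1.1500): 5.217207
R(2,0) (trapezoid, 4 panels, h=0.5750): 5.045045
R(1,1) = 5.217207 + (5.217207 − 5.883131)/3 = 4.995232
R(2,1) = 5.045045 + (5.045045 − 5.217207)/3 = 4.987658
R(2,2) = 4.987658 + (4.987658 − 4.995232)/15 = 4.987153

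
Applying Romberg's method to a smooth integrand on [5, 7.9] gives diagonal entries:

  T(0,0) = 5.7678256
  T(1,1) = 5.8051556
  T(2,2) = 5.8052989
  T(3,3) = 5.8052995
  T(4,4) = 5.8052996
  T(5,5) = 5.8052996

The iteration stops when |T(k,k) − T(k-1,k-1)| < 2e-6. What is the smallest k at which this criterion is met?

k = 3

|T(1,1) − T(0,0)| = 0.0373300 ≥ 2e-6
|T(2,2) − T(1,1)| = 0.0001433 ≥ 2e-6
|T(3,3) − T(2,2)| = 0.0000006 < 2e-6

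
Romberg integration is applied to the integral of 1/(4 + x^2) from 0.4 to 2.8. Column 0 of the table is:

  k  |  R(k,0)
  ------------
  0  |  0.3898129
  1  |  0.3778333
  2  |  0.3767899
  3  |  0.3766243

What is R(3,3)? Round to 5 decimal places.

R(1,1) = 0.3778333 + (0.3778333 − 0.3898129)/3 = 0.3738401
R(2,1) = 0.3767899 + (0.3767899 − 0.3778333)/3 = 0.3764421
R(3,1) = (4·0.3766243 − 0.3767899) / 3 = 0.3765691
R(2,2) = (16·0.3764421 − 0.3738401) / 15 = 0.3766156
R(3,2) = 0.3765691 + (0.3765691 − 0.3764421)/15 = 0.3765776
R(3,3) = 0.3765776 + (0.3765776 − 0.3766156)/63 = 0.3765770

0.37658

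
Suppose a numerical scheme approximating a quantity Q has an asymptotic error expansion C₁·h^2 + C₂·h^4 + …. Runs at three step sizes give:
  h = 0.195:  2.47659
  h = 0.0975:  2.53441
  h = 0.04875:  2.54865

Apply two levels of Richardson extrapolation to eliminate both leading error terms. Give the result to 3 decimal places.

2.553

First eliminate the h^2 term (factor 2^2 = 4):
  B₁ = (4·2.53441 − 2.47659)/3 = 2.55368
  B₂ = (4·2.54865 − 2.53441)/3 = 2.55340
Then eliminate the h^4 term (factor 2^4 = 16):
  (16·2.55340 − 2.55368)/15 = 2.55338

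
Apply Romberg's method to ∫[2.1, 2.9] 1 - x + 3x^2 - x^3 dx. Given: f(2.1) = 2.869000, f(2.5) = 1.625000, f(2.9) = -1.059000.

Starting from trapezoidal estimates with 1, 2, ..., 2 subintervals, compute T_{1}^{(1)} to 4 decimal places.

1.1080

T_{0}^{(0)} (trapezoid, 1 panel, h=0.8000): 0.724000
T_{1}^{(0)} (trapezoid, 2 panels, h=0.4000): 1.012000
T_{1}^{(1)} = 1.012000 + (1.012000 − 0.724000)/3 = 1.108000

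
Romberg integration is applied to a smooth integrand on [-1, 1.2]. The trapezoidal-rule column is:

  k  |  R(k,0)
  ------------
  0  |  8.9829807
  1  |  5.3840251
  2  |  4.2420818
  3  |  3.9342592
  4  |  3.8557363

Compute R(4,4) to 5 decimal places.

3.82942

Richardson extrapolation on the trapezoidal column (denominator 4−1=3):
R(1,1) = 5.3840251 + (5.3840251 − 8.9829807)/3 = 4.1843732
R(2,1) = 4.2420818 + (4.2420818 − 5.3840251)/3 = 3.8614340
R(3,1) = 3.9342592 + (3.9342592 − 4.2420818)/3 = 3.8316517
R(4,1) = 3.8557363 + (3.8557363 − 3.9342592)/3 = 3.8295620
R(2,2) = 3.8614340 + (3.8614340 − 4.1843732)/15 = 3.8399047
R(3,2) = 3.8316517 + (3.8316517 − 3.8614340)/15 = 3.8296662
R(4,2) = 3.8295620 + (3.8295620 − 3.8316517)/15 = 3.8294227
R(3,3) = 3.8296662 + (3.8296662 − 3.8399047)/63 = 3.8295037
R(4,3) = (64·3.8294227 − 3.8296662) / 63 = 3.8294188
R(4,4) = 3.8294188 + (3.8294188 − 3.8295037)/255 = 3.8294185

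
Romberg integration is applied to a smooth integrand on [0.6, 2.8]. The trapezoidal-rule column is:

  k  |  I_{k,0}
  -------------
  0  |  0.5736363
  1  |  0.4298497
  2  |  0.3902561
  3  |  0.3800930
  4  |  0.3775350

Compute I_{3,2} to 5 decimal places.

0.37668

Richardson extrapolation on the trapezoidal column (denominator 4−1=3):
I_{2,1} = 0.3902561 + (0.3902561 − 0.4298497)/3 = 0.3770582
I_{3,1} = 0.3800930 + (0.3800930 − 0.3902561)/3 = 0.3767053
I_{3,2} = 0.3767053 + (0.3767053 − 0.3770582)/15 = 0.3766818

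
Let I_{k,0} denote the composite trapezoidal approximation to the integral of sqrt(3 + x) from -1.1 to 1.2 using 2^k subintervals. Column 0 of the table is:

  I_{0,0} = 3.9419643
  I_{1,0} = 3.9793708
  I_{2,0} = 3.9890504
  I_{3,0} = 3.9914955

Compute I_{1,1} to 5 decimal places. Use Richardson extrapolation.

I_{1,1} = 3.9793708 + (3.9793708 − 3.9419643)/3 = 3.9918396

3.99184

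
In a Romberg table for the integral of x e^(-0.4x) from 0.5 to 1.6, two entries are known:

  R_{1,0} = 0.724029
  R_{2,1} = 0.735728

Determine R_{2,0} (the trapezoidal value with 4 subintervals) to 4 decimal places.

From R_{2,1} = (4·R_{2,0} − R_{1,0})/3, solve for R_{2,0}:
4·R_{2,0} = 3·0.735728 + 0.724029 = 2.931213
R_{2,0} = 0.732803

0.7328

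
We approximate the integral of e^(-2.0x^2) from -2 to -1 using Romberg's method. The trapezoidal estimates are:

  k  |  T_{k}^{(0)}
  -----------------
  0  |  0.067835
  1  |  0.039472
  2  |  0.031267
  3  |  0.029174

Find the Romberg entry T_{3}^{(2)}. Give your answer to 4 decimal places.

0.0285

Richardson extrapolation on the trapezoidal column (denominator 4−1=3):
T_{2}^{(1)} = (4·0.031267 − 0.039472) / 3 = 0.028532
T_{3}^{(1)} = 0.029174 + (0.029174 − 0.031267)/3 = 0.028476
T_{3}^{(2)} = 0.028476 + (0.028476 − 0.028532)/15 = 0.028472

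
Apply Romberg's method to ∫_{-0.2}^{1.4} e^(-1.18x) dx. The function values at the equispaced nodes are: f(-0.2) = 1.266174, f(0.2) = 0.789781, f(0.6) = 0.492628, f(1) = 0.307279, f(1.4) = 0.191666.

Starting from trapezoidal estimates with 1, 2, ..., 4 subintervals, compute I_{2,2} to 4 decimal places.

0.9106

I_{0,0} (trapezoid, 1 panel, h=1.6000): 1.166272
I_{1,0} (trapezoid, 2 panels, h=0.8000): 0.977238
I_{2,0} (trapezoid, 4 panels, h=0.4000): 0.927443
I_{1,1} = 0.977238 + (0.977238 − 1.166272)/3 = 0.914227
I_{2,1} = 0.927443 + (0.927443 − 0.977238)/3 = 0.910845
I_{2,2} = 0.910845 + (0.910845 − 0.914227)/15 = 0.910620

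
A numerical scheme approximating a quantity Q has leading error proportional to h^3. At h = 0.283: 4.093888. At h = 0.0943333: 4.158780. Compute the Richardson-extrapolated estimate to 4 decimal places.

4.1613

Extrapolated value = (27·A(h/3) − A(h)) / (27 − 1)
= (27·4.158780 − 4.093888) / 26
= 108.193172 / 26 = 4.161276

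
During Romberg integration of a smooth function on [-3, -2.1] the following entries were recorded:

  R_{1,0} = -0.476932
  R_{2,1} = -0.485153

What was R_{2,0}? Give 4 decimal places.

From R_{2,1} = (4·R_{2,0} − R_{1,0})/3, solve for R_{2,0}:
4·R_{2,0} = 3·(-0.485153) + (-0.476932) = -1.932391
R_{2,0} = -0.483098

-0.4831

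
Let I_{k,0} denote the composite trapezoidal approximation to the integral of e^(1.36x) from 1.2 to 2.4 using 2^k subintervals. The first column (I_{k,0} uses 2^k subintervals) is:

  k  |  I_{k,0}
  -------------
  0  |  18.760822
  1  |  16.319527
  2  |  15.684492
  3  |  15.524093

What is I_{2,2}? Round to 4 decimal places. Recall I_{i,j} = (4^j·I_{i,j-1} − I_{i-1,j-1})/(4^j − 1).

Richardson extrapolation on the trapezoidal column (denominator 4−1=3):
I_{1,1} = 16.319527 + (16.319527 − 18.760822)/3 = 15.505762
I_{2,1} = 15.684492 + (15.684492 − 16.319527)/3 = 15.472814
I_{2,2} = (16·15.472814 − 15.505762) / 15 = 15.470617

15.4706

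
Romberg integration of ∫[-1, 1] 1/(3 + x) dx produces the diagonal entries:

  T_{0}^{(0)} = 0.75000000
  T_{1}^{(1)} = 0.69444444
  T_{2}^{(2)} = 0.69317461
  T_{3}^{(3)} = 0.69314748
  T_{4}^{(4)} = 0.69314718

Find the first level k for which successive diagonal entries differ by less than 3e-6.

|T_{1}^{(1)} − T_{0}^{(0)}| = 0.05555556 ≥ 3e-6
|T_{2}^{(2)} − T_{1}^{(1)}| = 0.00126983 ≥ 3e-6
|T_{3}^{(3)} − T_{2}^{(2)}| = 0.00002713 ≥ 3e-6
|T_{4}^{(4)} − T_{3}^{(3)}| = 0.00000030 < 3e-6

k = 4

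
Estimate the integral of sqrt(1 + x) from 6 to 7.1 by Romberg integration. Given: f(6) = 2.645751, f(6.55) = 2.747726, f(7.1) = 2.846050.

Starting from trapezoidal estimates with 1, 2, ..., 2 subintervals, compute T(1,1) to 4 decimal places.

T(0,0) (trapezoid, 1 panel, h=1.1000): 3.020491
T(1,0) (trapezoid, 2 panels, h=0.5500): 3.021495
T(1,1) = 3.021495 + (3.021495 − 3.020491)/3 = 3.021830

3.0218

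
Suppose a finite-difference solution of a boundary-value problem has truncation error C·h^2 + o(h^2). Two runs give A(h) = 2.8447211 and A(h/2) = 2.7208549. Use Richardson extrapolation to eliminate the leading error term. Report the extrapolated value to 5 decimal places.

Extrapolated value = (4·A(h/2) − A(h)) / (4 − 1)
= (4·2.7208549 − 2.8447211) / 3
= 8.0386985 / 3 = 2.6795662

2.67957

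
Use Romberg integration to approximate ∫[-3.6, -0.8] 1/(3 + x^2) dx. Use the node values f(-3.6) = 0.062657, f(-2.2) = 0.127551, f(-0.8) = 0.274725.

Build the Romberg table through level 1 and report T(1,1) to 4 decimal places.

T(0,0) (trapezoid, 1 panel, h=2.8000): 0.472335
T(1,0) (trapezoid, 2 panels, h=1.4000): 0.414739
T(1,1) = 0.414739 + (0.414739 − 0.472335)/3 = 0.395540

0.3955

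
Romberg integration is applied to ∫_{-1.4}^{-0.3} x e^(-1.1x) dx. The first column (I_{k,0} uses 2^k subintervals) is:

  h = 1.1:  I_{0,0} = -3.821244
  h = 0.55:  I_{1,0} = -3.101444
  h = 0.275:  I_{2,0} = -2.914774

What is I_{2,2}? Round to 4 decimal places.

Richardson extrapolation on the trapezoidal column (denominator 4−1=3):
I_{1,1} = -3.101444 + (-3.101444 − (-3.821244))/3 = -2.861511
I_{2,1} = (4·(-2.914774) − (-3.101444)) / 3 = -2.852551
I_{2,2} = -2.852551 + (-2.852551 − (-2.861511))/15 = -2.851954

-2.8520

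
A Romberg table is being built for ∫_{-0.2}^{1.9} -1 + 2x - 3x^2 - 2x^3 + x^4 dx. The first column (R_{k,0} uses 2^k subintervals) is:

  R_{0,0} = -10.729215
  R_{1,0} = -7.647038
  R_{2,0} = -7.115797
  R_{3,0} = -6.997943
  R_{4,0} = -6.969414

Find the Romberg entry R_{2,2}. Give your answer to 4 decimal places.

-6.9600

R_{1,1} = (4·(-7.647038) − (-10.729215)) / 3 = -6.619646
R_{2,1} = -7.115797 + (-7.115797 − (-7.647038))/3 = -6.938717
R_{2,2} = (16·(-6.938717) − (-6.619646)) / 15 = -6.959988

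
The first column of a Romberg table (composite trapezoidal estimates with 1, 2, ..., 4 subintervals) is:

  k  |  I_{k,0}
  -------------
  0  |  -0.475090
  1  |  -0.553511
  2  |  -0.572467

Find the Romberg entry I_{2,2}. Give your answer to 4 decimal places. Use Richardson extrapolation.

-0.5787

I_{1,1} = -0.553511 + (-0.553511 − (-0.475090))/3 = -0.579651
I_{2,1} = (4·(-0.572467) − (-0.553511)) / 3 = -0.578786
I_{2,2} = -0.578786 + (-0.578786 − (-0.579651))/15 = -0.578728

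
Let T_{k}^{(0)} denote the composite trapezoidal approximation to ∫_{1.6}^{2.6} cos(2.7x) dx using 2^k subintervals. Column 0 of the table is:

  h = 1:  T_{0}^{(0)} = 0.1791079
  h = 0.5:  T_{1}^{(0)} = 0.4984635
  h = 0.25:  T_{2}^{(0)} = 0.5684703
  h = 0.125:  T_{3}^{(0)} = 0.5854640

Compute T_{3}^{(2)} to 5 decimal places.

Richardson extrapolation on the trapezoidal column (denominator 4−1=3):
T_{2}^{(1)} = (4·0.5684703 − 0.4984635) / 3 = 0.5918059
T_{3}^{(1)} = 0.5854640 + (0.5854640 − 0.5684703)/3 = 0.5911286
T_{3}^{(2)} = 0.5911286 + (0.5911286 − 0.5918059)/15 = 0.5910834

0.59108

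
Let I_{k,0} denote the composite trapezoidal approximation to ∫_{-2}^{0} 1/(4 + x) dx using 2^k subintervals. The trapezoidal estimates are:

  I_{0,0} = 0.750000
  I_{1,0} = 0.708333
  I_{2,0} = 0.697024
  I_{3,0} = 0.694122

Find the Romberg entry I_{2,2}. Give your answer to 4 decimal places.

0.6932

I_{1,1} = 0.708333 + (0.708333 − 0.750000)/3 = 0.694444
I_{2,1} = (4·0.697024 − 0.708333) / 3 = 0.693254
I_{2,2} = 0.693254 + (0.693254 − 0.694444)/15 = 0.693175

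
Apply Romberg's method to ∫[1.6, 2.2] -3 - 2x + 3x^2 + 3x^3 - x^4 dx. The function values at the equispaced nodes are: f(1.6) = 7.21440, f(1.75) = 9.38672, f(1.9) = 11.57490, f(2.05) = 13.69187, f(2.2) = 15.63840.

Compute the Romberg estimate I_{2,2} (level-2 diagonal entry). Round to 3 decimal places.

6.916

I_{0,0} (trapezoid, 1 panel, h=0.6000): 6.85584
I_{1,0} (trapezoid, 2 panels, h=0.3000): 6.90039
I_{2,0} (trapezoid, 4 panels, h=0.1500): 6.91198
I_{1,1} = 6.90039 + (6.90039 − 6.85584)/3 = 6.91524
I_{2,1} = 6.91198 + (6.91198 − 6.90039)/3 = 6.91584
I_{2,2} = 6.91584 + (6.91584 − 6.91524)/15 = 6.91588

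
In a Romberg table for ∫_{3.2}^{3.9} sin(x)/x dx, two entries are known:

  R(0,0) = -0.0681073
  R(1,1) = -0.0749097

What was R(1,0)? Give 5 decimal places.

-0.07321

From R(1,1) = (4·R(1,0) − R(0,0))/3, solve for R(1,0):
4·R(1,0) = 3·(-0.0749097) + (-0.0681073) = -0.2928364
R(1,0) = -0.0732091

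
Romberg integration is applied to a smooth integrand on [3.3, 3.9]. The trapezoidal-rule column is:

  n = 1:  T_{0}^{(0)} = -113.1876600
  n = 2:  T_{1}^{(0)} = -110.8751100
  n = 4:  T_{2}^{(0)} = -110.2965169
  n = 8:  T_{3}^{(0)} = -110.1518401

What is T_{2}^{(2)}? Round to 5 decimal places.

-110.10361

Richardson extrapolation on the trapezoidal column (denominator 4−1=3):
T_{1}^{(1)} = -110.8751100 + (-110.8751100 − (-113.1876600))/3 = -110.1042600
T_{2}^{(1)} = -110.2965169 + (-110.2965169 − (-110.8751100))/3 = -110.1036525
T_{2}^{(2)} = (16·(-110.1036525) − (-110.1042600)) / 15 = -110.1036120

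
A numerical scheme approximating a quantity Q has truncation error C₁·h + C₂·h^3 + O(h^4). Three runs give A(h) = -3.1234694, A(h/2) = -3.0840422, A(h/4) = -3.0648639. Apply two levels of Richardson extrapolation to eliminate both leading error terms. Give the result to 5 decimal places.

-3.04584

First eliminate the h term (factor 2^1 = 2):
  B₁ = (2·(-3.0840422) − (-3.1234694))/1 = -3.0446150
  B₂ = (2·(-3.0648639) − (-3.0840422))/1 = -3.0456856
Then eliminate the h^3 term (factor 2^3 = 8):
  (8·(-3.0456856) − (-3.0446150))/7 = -3.0458385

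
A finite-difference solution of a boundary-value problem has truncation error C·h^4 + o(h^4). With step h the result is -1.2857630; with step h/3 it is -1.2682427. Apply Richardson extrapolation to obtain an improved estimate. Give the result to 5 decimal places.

Extrapolated value = (81·A(h/3) − A(h)) / (81 − 1)
= (81·(-1.2682427) − (-1.2857630)) / 80
= -101.4418957 / 80 = -1.2680237

-1.26802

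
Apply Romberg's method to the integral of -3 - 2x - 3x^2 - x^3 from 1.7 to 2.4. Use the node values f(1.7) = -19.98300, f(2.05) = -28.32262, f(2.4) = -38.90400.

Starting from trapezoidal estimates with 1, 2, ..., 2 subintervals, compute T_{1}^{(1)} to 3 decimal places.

T_{0}^{(0)} (trapezoid, 1 panel, h=0.7000): -20.61045
T_{1}^{(0)} (trapezoid, 2 panels, h=0.3500): -20.21814
T_{1}^{(1)} = -20.21814 + (-20.21814 − (-20.61045))/3 = -20.08737

-20.087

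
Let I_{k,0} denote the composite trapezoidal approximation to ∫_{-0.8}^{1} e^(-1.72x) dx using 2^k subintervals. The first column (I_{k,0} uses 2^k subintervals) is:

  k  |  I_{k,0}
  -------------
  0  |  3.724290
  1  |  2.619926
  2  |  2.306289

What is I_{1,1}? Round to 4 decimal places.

2.2518

Richardson extrapolation on the trapezoidal column (denominator 4−1=3):
I_{1,1} = 2.619926 + (2.619926 − 3.724290)/3 = 2.251805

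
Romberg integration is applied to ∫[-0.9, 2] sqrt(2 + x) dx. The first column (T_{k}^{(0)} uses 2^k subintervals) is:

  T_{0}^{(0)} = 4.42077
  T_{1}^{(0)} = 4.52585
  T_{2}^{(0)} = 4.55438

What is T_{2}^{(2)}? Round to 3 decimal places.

T_{1}^{(1)} = (4·4.52585 − 4.42077) / 3 = 4.56088
T_{2}^{(1)} = 4.55438 + (4.55438 − 4.52585)/3 = 4.56389
T_{2}^{(2)} = 4.56389 + (4.56389 − 4.56088)/15 = 4.56409

4.564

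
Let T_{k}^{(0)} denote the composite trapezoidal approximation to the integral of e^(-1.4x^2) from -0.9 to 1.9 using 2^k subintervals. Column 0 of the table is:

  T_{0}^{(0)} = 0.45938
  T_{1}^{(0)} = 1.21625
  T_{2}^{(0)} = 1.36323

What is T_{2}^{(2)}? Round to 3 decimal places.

T_{1}^{(1)} = (4·1.21625 − 0.45938) / 3 = 1.46854
T_{2}^{(1)} = (4·1.36323 − 1.21625) / 3 = 1.41222
T_{2}^{(2)} = 1.41222 + (1.41222 − 1.46854)/15 = 1.40847

1.408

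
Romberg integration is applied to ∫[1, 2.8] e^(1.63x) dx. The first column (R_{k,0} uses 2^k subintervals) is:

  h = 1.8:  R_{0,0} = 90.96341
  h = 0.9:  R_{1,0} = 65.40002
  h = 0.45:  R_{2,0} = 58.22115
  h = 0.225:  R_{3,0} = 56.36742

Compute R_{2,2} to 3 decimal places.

55.758

R_{1,1} = 65.40002 + (65.40002 − 90.96341)/3 = 56.87889
R_{2,1} = (4·58.22115 − 65.40002) / 3 = 55.82819
R_{2,2} = (16·55.82819 − 56.87889) / 15 = 55.75814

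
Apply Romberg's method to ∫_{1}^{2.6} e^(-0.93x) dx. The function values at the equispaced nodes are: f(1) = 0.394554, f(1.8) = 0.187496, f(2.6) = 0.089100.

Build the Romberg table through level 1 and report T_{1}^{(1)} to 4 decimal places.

T_{0}^{(0)} (trapezoid, 1 panel, h=1.6000): 0.386923
T_{1}^{(0)} (trapezoid, 2 panels, h=0.8000): 0.343458
T_{1}^{(1)} = 0.343458 + (0.343458 − 0.386923)/3 = 0.328970

0.3290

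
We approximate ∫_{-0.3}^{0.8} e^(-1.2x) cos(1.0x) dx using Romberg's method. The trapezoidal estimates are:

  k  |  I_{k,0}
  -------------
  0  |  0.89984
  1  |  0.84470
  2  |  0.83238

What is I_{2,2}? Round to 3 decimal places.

0.828

Richardson extrapolation on the trapezoidal column (denominator 4−1=3):
I_{1,1} = (4·0.84470 − 0.89984) / 3 = 0.82632
I_{2,1} = (4·0.83238 − 0.84470) / 3 = 0.82827
I_{2,2} = (16·0.82827 − 0.82632) / 15 = 0.82840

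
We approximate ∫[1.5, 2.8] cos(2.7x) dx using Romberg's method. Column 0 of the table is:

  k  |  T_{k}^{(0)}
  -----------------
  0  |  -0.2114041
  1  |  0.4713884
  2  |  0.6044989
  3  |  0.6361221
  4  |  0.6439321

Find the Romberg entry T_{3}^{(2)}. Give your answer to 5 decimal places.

0.64652

Richardson extrapolation on the trapezoidal column (denominator 4−1=3):
T_{2}^{(1)} = (4·0.6044989 − 0.4713884) / 3 = 0.6488691
T_{3}^{(1)} = 0.6361221 + (0.6361221 − 0.6044989)/3 = 0.6466632
T_{3}^{(2)} = 0.6466632 + (0.6466632 − 0.6488691)/15 = 0.6465161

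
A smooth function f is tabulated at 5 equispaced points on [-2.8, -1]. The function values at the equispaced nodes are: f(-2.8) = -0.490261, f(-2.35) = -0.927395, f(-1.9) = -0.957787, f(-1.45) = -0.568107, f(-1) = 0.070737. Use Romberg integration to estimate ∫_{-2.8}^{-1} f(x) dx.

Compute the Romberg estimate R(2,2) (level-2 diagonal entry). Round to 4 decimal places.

-1.2457

R(0,0) (trapezoid, 1 panel, h=1.8000): -0.377572
R(1,0) (trapezoid, 2 panels, h=0.9000): -1.050794
R(2,0) (trapezoid, 4 panels, h=0.4500): -1.198373
R(1,1) = -1.050794 + (-1.050794 − (-0.377572))/3 = -1.275201
R(2,1) = -1.198373 + (-1.198373 − (-1.050794))/3 = -1.247566
R(2,2) = -1.247566 + (-1.247566 − (-1.275201))/15 = -1.245724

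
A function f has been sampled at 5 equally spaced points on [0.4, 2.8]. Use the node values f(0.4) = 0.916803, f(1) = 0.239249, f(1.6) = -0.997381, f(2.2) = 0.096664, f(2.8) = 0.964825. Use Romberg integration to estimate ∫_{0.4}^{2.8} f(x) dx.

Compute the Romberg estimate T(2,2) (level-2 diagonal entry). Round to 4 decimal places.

0.3187

T(0,0) (trapezoid, 1 panel, h=2.4000): 2.257954
T(1,0) (trapezoid, 2 panels, h=1.2000): -0.067880
T(2,0) (trapezoid, 4 panels, h=0.6000): 0.167608
T(1,1) = -0.067880 + (-0.067880 − 2.257954)/3 = -0.843158
T(2,1) = 0.167608 + (0.167608 − (-0.067880))/3 = 0.246104
T(2,2) = 0.246104 + (0.246104 − (-0.843158))/15 = 0.318721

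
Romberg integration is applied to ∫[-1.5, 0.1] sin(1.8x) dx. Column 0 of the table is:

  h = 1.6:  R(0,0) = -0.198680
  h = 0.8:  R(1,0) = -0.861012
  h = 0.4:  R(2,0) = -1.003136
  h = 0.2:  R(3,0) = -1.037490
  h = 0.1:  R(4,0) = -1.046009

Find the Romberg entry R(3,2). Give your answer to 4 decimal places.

R(2,1) = -1.003136 + (-1.003136 − (-0.861012))/3 = -1.050511
R(3,1) = -1.037490 + (-1.037490 − (-1.003136))/3 = -1.048941
R(3,2) = -1.048941 + (-1.048941 − (-1.050511))/15 = -1.048836
(Column j=1 coincides with Simpson's rule on the same nodes.)

-1.0488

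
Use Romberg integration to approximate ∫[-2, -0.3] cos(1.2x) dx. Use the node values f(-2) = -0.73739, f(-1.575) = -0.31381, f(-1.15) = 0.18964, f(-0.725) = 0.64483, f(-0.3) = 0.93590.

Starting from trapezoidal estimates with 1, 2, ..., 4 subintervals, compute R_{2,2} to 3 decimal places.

R_{0,0} (trapezoid, 1 panel, h=1.7000): 0.16873
R_{1,0} (trapezoid, 2 panels, h=0.8500): 0.24556
R_{2,0} (trapezoid, 4 panels, h=0.4250): 0.26346
R_{1,1} = 0.24556 + (0.24556 − 0.16873)/3 = 0.27117
R_{2,1} = 0.26346 + (0.26346 − 0.24556)/3 = 0.26943
R_{2,2} = 0.26943 + (0.26943 − 0.27117)/15 = 0.26931

0.269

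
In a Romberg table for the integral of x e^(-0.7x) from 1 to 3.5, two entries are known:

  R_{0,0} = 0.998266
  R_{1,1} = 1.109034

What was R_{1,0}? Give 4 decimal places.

From R_{1,1} = (4·R_{1,0} − R_{0,0})/3, solve for R_{1,0}:
4·R_{1,0} = 3·1.109034 + 0.998266 = 4.325368
R_{1,0} = 1.081342

1.0813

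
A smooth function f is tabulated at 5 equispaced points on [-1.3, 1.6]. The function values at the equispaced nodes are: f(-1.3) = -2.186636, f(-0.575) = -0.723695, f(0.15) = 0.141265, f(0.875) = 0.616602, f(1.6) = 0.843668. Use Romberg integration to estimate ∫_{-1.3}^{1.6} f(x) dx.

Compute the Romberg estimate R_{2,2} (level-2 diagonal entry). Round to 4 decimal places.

R_{0,0} (trapezoid, 1 panel, h=2.9000): -1.947304
R_{1,0} (trapezoid, 2 panels, h=1.4500): -0.768818
R_{2,0} (trapezoid, 4 panels, h=0.7250): -0.462051
R_{1,1} = -0.768818 + (-0.768818 − (-1.947304))/3 = -0.375989
R_{2,1} = -0.462051 + (-0.462051 − (-0.768818))/3 = -0.359795
R_{2,2} = -0.359795 + (-0.359795 − (-0.375989))/15 = -0.358715

-0.3587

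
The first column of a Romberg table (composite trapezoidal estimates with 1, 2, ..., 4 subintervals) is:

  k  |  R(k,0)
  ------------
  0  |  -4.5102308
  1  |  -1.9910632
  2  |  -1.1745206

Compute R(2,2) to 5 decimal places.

-0.88574

Richardson extrapolation on the trapezoidal column (denominator 4−1=3):
R(1,1) = -1.9910632 + (-1.9910632 − (-4.5102308))/3 = -1.1513407
R(2,1) = -1.1745206 + (-1.1745206 − (-1.9910632))/3 = -0.9023397
R(2,2) = -0.9023397 + (-0.9023397 − (-1.1513407))/15 = -0.8857396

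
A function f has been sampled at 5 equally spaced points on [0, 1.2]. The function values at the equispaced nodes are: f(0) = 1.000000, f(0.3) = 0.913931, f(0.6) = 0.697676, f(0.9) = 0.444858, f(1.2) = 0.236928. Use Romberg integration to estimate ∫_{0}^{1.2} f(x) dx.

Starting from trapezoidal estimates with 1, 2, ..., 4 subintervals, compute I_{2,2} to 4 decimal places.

0.8068

I_{0,0} (trapezoid, 1 panel, h=1.2000): 0.742157
I_{1,0} (trapezoid, 2 panels, h=0.6000): 0.789684
I_{2,0} (trapezoid, 4 panels, h=0.3000): 0.802479
I_{1,1} = 0.789684 + (0.789684 − 0.742157)/3 = 0.805526
I_{2,1} = 0.802479 + (0.802479 − 0.789684)/3 = 0.806744
I_{2,2} = 0.806744 + (0.806744 − 0.805526)/15 = 0.806825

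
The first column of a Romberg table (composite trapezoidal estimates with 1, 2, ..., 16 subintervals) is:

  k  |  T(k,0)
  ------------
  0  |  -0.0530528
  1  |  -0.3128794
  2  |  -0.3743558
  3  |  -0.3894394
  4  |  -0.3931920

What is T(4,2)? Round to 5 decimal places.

Richardson extrapolation on the trapezoidal column (denominator 4−1=3):
T(3,1) = -0.3894394 + (-0.3894394 − (-0.3743558))/3 = -0.3944673
T(4,1) = -0.3931920 + (-0.3931920 − (-0.3894394))/3 = -0.3944429
T(4,2) = (16·(-0.3944429) − (-0.3944673)) / 15 = -0.3944413

-0.39444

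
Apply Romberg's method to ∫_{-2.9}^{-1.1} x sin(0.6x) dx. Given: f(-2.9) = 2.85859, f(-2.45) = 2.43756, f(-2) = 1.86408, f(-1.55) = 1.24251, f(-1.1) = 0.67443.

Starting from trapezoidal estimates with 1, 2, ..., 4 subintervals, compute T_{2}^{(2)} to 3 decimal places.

T_{0}^{(0)} (trapezoid, 1 panel, h=1.8000): 3.17972
T_{1}^{(0)} (trapezoid, 2 panels, h=0.9000): 3.26753
T_{2}^{(0)} (trapezoid, 4 panels, h=0.4500): 3.28980
T_{1}^{(1)} = 3.26753 + (3.26753 − 3.17972)/3 = 3.29680
T_{2}^{(1)} = 3.28980 + (3.28980 − 3.26753)/3 = 3.29722
T_{2}^{(2)} = 3.29722 + (3.29722 − 3.29680)/15 = 3.29725

3.297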